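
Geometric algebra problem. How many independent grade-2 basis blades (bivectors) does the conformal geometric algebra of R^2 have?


The conformal model of R^2 uses Cl(3,1) with m = 2 + 2 = 4 generators.
Number of grade-2 blades = C(m, 2) = C(4, 2)
= 4*3/2 = 6


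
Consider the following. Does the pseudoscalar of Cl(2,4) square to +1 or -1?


The pseudoscalar I = e1...e_n (product of all n generators) of Cl(p,q) satisfies I^2 = (-1)^(q + n(n-1)/2).
p = 2, q = 4, n = p + q = 6
n(n-1)/2 = 6 * 5 / 2 = 15
Exponent = q + n(n-1)/2 = 4 + 15 = 19
I^2 = (-1)^19 = -1


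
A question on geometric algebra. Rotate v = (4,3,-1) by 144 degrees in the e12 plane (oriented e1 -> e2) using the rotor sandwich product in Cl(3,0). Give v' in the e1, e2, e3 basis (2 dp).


Rotor R = cos(72deg) - sin(72deg)*e12
Rotation angle theta = 2 * 72 = 144 degrees in the e12 plane (e1 -> e2).
The component perpendicular to the plane (e3) is invariant: v'_3 = v3 = -1.00
cos(144deg) = -0.8090, sin(144deg) = 0.5878
v'_1 = v1*cos(theta) - v2*sin(theta) = 4*(-0.8090) - 3*0.5878 = -5.00
v'_2 = v1*sin(theta) + v2*cos(theta) = 4*0.5878 + 3*(-0.8090) = -0.08
v' = -5.00*e1 - 0.08*e2 - 1.00*e3


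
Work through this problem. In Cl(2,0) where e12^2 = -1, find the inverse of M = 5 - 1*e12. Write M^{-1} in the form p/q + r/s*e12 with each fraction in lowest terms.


M = 5 - 1*e12, where e12^2 = -1.
Since M commutes with its reverse ~M = a - b*e12, M * ~M = a^2 - b^2*e12^2 = a^2 + b^2.
So M^{-1} = ~M / (a^2 + b^2) = (a - b*e12)/(a^2 + b^2).
a^2 + b^2 = 25 + 1 = 26
Scalar part = 5/26 = 5/26
Bivector coeff = 1/26 = 1/26
M^{-1} = 5/26 + 1/26*e12


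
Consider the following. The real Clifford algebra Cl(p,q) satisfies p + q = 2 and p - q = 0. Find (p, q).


We need p + q = 2 and p - q = 0.
Adding: 2p = 2 + 0 = 2, so p = 1.
Then q = 2 - 1 = 1.
(p, q) = (1, 1)


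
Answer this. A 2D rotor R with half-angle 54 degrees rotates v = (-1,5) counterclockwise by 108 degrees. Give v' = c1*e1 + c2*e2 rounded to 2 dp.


Rotor R = cos(54deg) - sin(54deg)*e12
Rotation angle theta = 2 * 54 = 108 degrees
v' = R*v*~R rotates v by theta.
cos(108deg) = -0.3090, sin(108deg) = 0.9511
v'_1 = -1*cos(108deg) - 5*sin(108deg)
= -1*(-0.3090) - 5*0.9511
= -4.45
v'_2 = -1*sin(108deg) + 5*cos(108deg)
= -1*0.9511 + 5*(-0.3090)
= -2.50
v' = -4.45*e1 - 2.50*e2


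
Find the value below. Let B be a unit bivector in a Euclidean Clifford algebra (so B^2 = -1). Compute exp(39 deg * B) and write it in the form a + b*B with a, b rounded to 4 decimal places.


For a unit bivector B with B^2 = -1, the exponential series gives
e^(theta*B) = cos(theta) + sin(theta)*B (the GA analogue of Euler's formula).
theta = 39 degrees = 0.680678 rad
cos(39 deg) = 0.7771
sin(39 deg) = 0.6293
exp(theta*B) = 0.7771 + 0.6293*B


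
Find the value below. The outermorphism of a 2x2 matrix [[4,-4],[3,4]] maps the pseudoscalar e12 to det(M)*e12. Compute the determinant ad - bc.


The outermorphism of a linear map f sends e1^e2 to f(e1)^f(e2).
f(e1) = 4*e1 + 3*e2
f(e2) = -4*e1 + 4*e2
f(e1) ^ f(e2) = (4*e1 + 3*e2) ^ (-4*e1 + 4*e2)
= 4*4*e12 + 3*(-4)*e21
= (16 - (-12))*e12
= 28*e12
Coefficient = 28


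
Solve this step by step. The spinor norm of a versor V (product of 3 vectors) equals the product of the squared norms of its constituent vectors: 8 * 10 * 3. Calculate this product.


Spinor norm N(V) = |v1|^2 * |v2|^2 * ... * |v3|^2
= 8 * 10 * 3
Running product: 8, 80, 240
N(V) = 240


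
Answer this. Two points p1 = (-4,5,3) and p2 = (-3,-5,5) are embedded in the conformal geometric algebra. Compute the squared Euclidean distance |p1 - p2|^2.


p1 - p2 = (-1, 10, -2)
|p1 - p2|^2 = (-1)^2 + 10^2 + (-2)^2
= 1 + 100 + 4
= 105


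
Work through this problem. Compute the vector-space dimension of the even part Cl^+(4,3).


Even subalgebra dimension = 2^(n-1)
n = 4 + 3 = 7
2^(7 - 1) = 2^6 = 64
Verification: sum of C(7,k) for even k = 1 + 21 + 35 + 7 = 64
Result = 64


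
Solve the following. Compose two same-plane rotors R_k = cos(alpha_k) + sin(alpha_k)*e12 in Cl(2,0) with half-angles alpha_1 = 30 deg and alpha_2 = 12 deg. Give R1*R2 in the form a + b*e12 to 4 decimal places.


Same-plane rotors commute and their half-angles add:
R1*R2 = cos(a1 + a2) + sin(a1 + a2)*e12.
a1 + a2 = 30 + 12 = 42 deg
cos(42 deg) = 0.7431
sin(42 deg) = 0.6691
R1*R2 = 0.7431 + 0.6691*e12


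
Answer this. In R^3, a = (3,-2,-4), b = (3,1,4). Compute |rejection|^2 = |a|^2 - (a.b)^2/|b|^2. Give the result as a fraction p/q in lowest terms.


|a|^2 = 3^2 + (-2)^2 + (-4)^2 = 29
|b|^2 = 3^2 + 1^2 + 4^2 = 26
a . b = 3*3 + (-2)*1 + (-4)*4 = -9
(a.b)^2 = (-9)^2 = 81
|rej|^2 = 29 - 81/26
= (754 - 81)/26
= 673/26
In lowest terms: 673/26


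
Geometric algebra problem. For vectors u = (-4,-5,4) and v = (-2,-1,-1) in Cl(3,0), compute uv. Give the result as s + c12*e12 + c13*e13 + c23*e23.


In Cl(3,0): e_i^2 = 1, e_ie_j = -e_je_i for i != j.
Scalar part = u . v = (-4)*(-2) + (-5)*(-1) + 4*(-1)
= 8 + 5 + (-4) = 9
e12 coeff = (-4)*(-1) - (-5)*(-2) = 4 - 10 = -6
e13 coeff = (-4)*(-1) - 4*(-2) = 4 - (-8) = 12
e23 coeff = (-5)*(-1) - 4*(-1) = 5 - (-4) = 9
uv = 9 - 6*e12 + 12*e13 + 9*e23


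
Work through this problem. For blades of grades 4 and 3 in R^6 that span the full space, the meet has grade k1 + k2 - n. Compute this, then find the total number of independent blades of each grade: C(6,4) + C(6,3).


Meet grade = grade(A) + grade(B) - n
= 4 + 3 - 6 = 1
C(6,4) = 15
C(6,3) = 20
dim_A + dim_B = 15 + 20 = 35


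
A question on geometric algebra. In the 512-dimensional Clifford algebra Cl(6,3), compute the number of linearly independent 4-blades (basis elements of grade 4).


Number of grade-k basis blades in Cl(p,q) with n = p + q is C(n, k).
n = 6 + 3 = 9
C(9, 4) = 9! / (4! * 5!)
= 362880 / (24 * 120)
= 126


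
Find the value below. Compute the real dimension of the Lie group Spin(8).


Spin(n) double-covers SO(n); both have Lie algebra so(n) of dimension n(n-1)/2.
n = 8
n(n-1) = 8 * 7 = 56
dim Spin(8) = 56/2 = 28


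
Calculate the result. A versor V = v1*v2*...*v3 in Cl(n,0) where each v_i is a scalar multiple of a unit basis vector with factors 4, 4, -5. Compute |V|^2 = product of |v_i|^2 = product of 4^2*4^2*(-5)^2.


Each vector v_i has |v_i|^2 = s_i^2
Squared scales: 4^2 = 16, 4^2 = 16, (-5)^2 = 25
|V|^2 = 16 * 16 * 25
= 6400


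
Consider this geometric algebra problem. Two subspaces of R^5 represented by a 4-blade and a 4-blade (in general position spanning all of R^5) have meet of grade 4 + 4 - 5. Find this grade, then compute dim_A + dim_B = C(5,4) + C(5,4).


Meet grade = grade(A) + grade(B) - n
= 4 + 4 - 5 = 3
C(5,4) = 5
C(5,4) = 5
dim_A + dim_B = 5 + 5 = 10


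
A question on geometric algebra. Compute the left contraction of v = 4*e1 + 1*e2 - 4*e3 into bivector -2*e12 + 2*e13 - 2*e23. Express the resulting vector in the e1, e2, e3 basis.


Left contraction v _| B = <vB>_1 (grade-1 part of the geometric product vB).
Using e1_|e12 = e2, e2_|e12 = -e1, e1_|e13 = e3, e3_|e13 = -e1, e2_|e23 = e3, e3_|e23 = -e2:
e1 coeff: -v2*b12 - v3*b13 = -(1)*(-2) - (-4)*(2) = 10
e2 coeff: v1*b12 - v3*b23 = (4)*(-2) - (-4)*(-2) = -16
e3 coeff: v1*b13 + v2*b23 = (4)*(2) + (1)*(-2) = 6
v _| B = 10*e1 - 16*e2 + 6*e3


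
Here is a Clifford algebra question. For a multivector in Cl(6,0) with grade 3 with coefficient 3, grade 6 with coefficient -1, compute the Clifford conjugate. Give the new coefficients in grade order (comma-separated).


Clifford conjugate sign for grade k: (-1)^(k(k+1)/2)
Grade 3: (-1)^(3*4/2) = (-1)^6 = 1, coeff 3 -> 3
Grade 6: (-1)^(6*7/2) = (-1)^21 = -1, coeff -1 -> 1
Conjugated coefficients: 3, 1


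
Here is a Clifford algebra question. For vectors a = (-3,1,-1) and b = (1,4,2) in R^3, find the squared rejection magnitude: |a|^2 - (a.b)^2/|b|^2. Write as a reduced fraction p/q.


|a|^2 = (-3)^2 + 1^2 + (-1)^2 = 11
|b|^2 = 1^2 + 4^2 + 2^2 = 21
a . b = (-3)*1 + 1*4 + (-1)*2 = -1
(a.b)^2 = (-1)^2 = 1
|rej|^2 = 11 - 1/21
= (231 - 1)/21
= 230/21
In lowest terms: 230/21


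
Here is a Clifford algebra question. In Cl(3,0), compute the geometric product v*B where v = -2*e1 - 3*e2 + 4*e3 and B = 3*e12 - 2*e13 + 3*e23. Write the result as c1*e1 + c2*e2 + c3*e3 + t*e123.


vB has grade-1 (vector) and grade-3 (trivector) parts: vB = (v _| B) + (v ^ B).
Vector part <vB>_1:
  e1: -v2*b12 - v3*b13 = -(-3)*(3) - (4)*(-2) = 17
  e2: v1*b12 - v3*b23 = (-2)*(3) - (4)*(3) = -18
  e3: v1*b13 + v2*b23 = (-2)*(-2) + (-3)*(3) = -5
Trivector part <vB>_3:
  e123: v1*b23 - v2*b13 + v3*b12 = (-2)*(3) - (-3)*(-2) + (4)*(3) = 0
vB = 17*e1 - 18*e2 - 5*e3 + 0*e123


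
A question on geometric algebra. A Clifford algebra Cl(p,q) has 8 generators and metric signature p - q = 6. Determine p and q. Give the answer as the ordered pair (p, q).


We need p + q = 8 and p - q = 6.
Adding: 2p = 8 + 6 = 14, so p = 7.
Then q = 8 - 7 = 1.
(p, q) = (7, 1)


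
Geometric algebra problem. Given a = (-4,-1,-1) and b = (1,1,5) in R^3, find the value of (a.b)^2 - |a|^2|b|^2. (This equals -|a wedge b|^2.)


a . b = (-4)*1 + (-1)*1 + (-1)*5
= -4 + (-1) + (-5) = -10
|a|^2 = (-4)^2 + (-1)^2 + (-1)^2 = 18
|b|^2 = 1^2 + 1^2 + 5^2 = 27
(a.b)^2 = (-10)^2 = 100
|a|^2 * |b|^2 = 18 * 27 = 486
Result = 100 - 486 = -386


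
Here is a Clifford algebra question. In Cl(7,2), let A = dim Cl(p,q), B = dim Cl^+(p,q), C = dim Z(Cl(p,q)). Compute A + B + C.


n = 7 + 2 = 9
Total dim = 2^9 = 512
Even subalgebra dim = 2^8 = 256
n is odd, so center dim = 2
Sum = 512 + 256 + 2 = 770


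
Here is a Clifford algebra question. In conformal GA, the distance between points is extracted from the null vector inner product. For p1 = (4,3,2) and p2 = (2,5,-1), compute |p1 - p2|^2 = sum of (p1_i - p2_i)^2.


p1 - p2 = (2, -2, 3)
|p1 - p2|^2 = 2^2 + (-2)^2 + 3^2
= 4 + 4 + 9
= 17


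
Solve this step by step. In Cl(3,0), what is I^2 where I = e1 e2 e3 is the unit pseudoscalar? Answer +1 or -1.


The pseudoscalar I = e1...e_n (product of all n generators) of Cl(p,q) satisfies I^2 = (-1)^(q + n(n-1)/2).
p = 3, q = 0, n = p + q = 3
n(n-1)/2 = 3 * 2 / 2 = 3
Exponent = q + n(n-1)/2 = 0 + 3 = 3
I^2 = (-1)^3 = -1


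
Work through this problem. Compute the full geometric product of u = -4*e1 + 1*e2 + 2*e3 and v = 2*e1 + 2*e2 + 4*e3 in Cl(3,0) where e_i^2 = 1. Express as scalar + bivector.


In Cl(3,0): e_i^2 = 1, e_ie_j = -e_je_i for i != j.
Scalar part = u . v = (-4)*2 + 1*2 + 2*4
= -8 + 2 + 8 = 2
e12 coeff = (-4)*2 - 1*2 = -8 - 2 = -10
e13 coeff = (-4)*4 - 2*2 = -16 - 4 = -20
e23 coeff = 1*4 - 2*2 = 4 - 4 = 0
uv = 2 - 10*e12 - 20*e13 + 0*e23


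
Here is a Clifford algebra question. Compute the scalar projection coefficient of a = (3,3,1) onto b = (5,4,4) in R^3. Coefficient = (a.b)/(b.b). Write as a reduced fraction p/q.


Projection coefficient = (a . b) / (b . b)
a . b = 3*5 + 3*4 + 1*4
= 15 + 12 + 4 = 31
b . b = 5^2 + 4^2 + 4^2
= 25 + 16 + 16 = 57
Coefficient = 31/57
In lowest terms: 31/57


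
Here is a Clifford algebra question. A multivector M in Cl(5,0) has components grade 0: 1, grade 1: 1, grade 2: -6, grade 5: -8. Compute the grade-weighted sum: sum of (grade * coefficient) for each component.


Grade-weighted sum = sum of grade_k * coefficient_k
0*1 = 0
1*1 = 1
2*(-6) = -12
5*(-8) = -40
Total = 0 + 1 + (-12) + (-40) = -51


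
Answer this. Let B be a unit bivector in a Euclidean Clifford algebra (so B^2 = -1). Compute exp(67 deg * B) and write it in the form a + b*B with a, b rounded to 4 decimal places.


For a unit bivector B with B^2 = -1, the exponential series gives
e^(theta*B) = cos(theta) + sin(theta)*B (the GA analogue of Euler's formula).
theta = 67 degrees = 1.169371 rad
cos(67 deg) = 0.3907
sin(67 deg) = 0.9205
exp(theta*B) = 0.3907 + 0.9205*B


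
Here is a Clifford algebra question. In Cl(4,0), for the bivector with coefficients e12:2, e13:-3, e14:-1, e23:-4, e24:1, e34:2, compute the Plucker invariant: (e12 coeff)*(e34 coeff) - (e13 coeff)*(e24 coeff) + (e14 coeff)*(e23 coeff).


Plucker relation: af - be + cd
a*f = 2*2 = 4
b*e = (-3)*1 = -3
c*d = (-1)*(-4) = 4
af - be + cd = 4 - (-3) + 4
= 11


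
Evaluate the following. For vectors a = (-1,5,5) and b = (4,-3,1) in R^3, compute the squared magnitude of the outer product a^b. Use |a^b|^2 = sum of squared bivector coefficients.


a wedge b = (a1*b2 - a2*b1)*e12 + (a1*b3 - a3*b1)*e13 + (a2*b3 - a3*b2)*e23
e12 coeff: (-1)*(-3) - 5*4 = 3 - 20 = -17
e13 coeff: (-1)*1 - 5*4 = -1 - 20 = -21
e23 coeff: 5*1 - 5*(-3) = 5 - (-15) = 20
|a wedge b|^2 = (-17)^2 + (-21)^2 + 20^2
= 289 + 441 + 400
= 1130


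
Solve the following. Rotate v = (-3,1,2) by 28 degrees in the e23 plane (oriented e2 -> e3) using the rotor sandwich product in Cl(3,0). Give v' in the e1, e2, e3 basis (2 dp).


Rotor R = cos(14deg) - sin(14deg)*e23
Rotation angle theta = 2 * 14 = 28 degrees in the e23 plane (e2 -> e3).
The component perpendicular to the plane (e1) is invariant: v'_1 = v1 = -3.00
cos(28deg) = 0.8829, sin(28deg) = 0.4695
v'_2 = v2*cos(theta) - v3*sin(theta) = 1*0.8829 - 2*0.4695 = -0.06
v'_3 = v2*sin(theta) + v3*cos(theta) = 1*0.4695 + 2*0.8829 = 2.24
v' = -3.00*e1 - 0.06*e2 + 2.24*e3


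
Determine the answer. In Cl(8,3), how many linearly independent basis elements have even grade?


Even subalgebra dimension = 2^(n-1)
n = 8 + 3 = 11
2^(11 - 1) = 2^10 = 1024
Verification: sum of C(11,k) for even k = 1 + 55 + 330 + 462 + 165 + 11 = 1024
Result = 1024


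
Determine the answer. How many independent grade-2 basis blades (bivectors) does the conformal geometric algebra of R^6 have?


The conformal model of R^6 uses Cl(7,1) with m = 6 + 2 = 8 generators.
Number of grade-2 blades = C(m, 2) = C(8, 2)
= 8*7/2 = 28


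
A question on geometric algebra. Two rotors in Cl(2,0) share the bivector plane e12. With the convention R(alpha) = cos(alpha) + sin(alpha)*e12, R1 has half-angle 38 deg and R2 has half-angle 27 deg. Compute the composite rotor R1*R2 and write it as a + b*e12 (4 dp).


Same-plane rotors commute and their half-angles add:
R1*R2 = cos(a1 + a2) + sin(a1 + a2)*e12.
a1 + a2 = 38 + 27 = 65 deg
cos(65 deg) = 0.4226
sin(65 deg) = 0.9063
R1*R2 = 0.4226 + 0.9063*e12


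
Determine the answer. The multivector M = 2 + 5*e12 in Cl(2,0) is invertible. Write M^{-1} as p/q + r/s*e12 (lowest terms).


M = 2 + 5*e12, where e12^2 = -1.
Since M commutes with its reverse ~M = a - b*e12, M * ~M = a^2 - b^2*e12^2 = a^2 + b^2.
So M^{-1} = ~M / (a^2 + b^2) = (a - b*e12)/(a^2 + b^2).
a^2 + b^2 = 4 + 25 = 29
Scalar part = 2/29 = 2/29
Bivector coeff = -5/29 = -5/29
M^{-1} = 2/29 - 5/29*e12


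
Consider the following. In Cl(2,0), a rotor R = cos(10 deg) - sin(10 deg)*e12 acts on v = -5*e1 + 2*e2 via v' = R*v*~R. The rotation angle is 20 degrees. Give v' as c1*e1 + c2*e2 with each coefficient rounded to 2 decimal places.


Rotor R = cos(10deg) - sin(10deg)*e12
Rotation angle theta = 2 * 10 = 20 degrees
v' = R*v*~R rotates v by theta.
cos(20deg) = 0.9397, sin(20deg) = 0.3420
v'_1 = -5*cos(20deg) - 2*sin(20deg)
= -5*0.9397 - 2*0.3420
= -5.38
v'_2 = -5*sin(20deg) + 2*cos(20deg)
= -5*0.3420 + 2*0.9397
= 0.17
v' = -5.38*e1 + 0.17*e2


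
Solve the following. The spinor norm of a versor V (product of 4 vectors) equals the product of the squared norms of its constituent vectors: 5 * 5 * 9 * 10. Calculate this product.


Spinor norm N(V) = |v1|^2 * |v2|^2 * ... * |v4|^2
= 5 * 5 * 9 * 10
Running product: 5, 25, 225, 2250
N(V) = 2250


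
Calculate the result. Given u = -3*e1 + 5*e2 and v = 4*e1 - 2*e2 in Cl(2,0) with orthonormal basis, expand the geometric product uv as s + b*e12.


Expand: (-3*e1 + 5*e2)(4*e1 - 2*e2)
= (-3)*4*e1e1 + (-3)*(-2)*e1e2 + 5*4*e2e1 + 5*(-2)*e2e2
Using e1^2 = e2^2 = 1, e2e1 = -e1e2:
Scalar part s = (-3)*4 + 5*(-2) = -12 + (-10) = -22
Bivector part b = (-3)*(-2) - 5*4 = 6 - 20 = -14
uv = -22 - 14*e12


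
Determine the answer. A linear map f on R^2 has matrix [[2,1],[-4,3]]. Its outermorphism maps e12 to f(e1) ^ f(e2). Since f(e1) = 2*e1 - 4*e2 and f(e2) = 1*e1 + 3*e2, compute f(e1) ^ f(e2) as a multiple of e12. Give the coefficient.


The outermorphism of a linear map f sends e1^e2 to f(e1)^f(e2).
f(e1) = 2*e1 - 4*e2
f(e2) = 1*e1 + 3*e2
f(e1) ^ f(e2) = (2*e1 - 4*e2) ^ (1*e1 + 3*e2)
= 2*3*e12 + (-4)*1*e21
= (6 - (-4))*e12
= 10*e12
Coefficient = 10


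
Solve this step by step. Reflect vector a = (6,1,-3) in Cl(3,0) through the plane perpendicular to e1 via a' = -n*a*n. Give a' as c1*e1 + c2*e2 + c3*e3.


Reflection formula: a' = -n*a*n, with n = e1 (unit vector, n^2 = 1).
For reflection through hyperplane perp to e1:
The component along e1 flips sign, others stay.
a = (6, 1, -3)
a' = (-6, 1, -3)
a' = -6*e1 + 1*e2 - 3*e3


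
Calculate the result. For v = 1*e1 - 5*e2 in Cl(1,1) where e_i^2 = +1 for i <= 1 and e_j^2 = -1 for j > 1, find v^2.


v^2 = sum of c_i^2 * e_i^2
Positive signature terms (e_i^2 = +1): 1^2 = 1
Negative signature terms (e_j^2 = -1): (-5)^2 = 25
v^2 = 1 - 25 = -24


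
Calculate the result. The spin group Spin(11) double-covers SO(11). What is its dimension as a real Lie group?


Spin(n) double-covers SO(n); both have Lie algebra so(n) of dimension n(n-1)/2.
n = 11
n(n-1) = 11 * 10 = 110
dim Spin(11) = 110/2 = 55


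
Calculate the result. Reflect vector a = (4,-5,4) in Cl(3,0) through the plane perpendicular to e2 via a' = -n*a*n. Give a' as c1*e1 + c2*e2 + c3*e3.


Reflection formula: a' = -n*a*n, with n = e2 (unit vector, n^2 = 1).
For reflection through hyperplane perp to e2:
The component along e2 flips sign, others stay.
a = (4, -5, 4)
a' = (4, 5, 4)
a' = 4*e1 + 5*e2 + 4*e3


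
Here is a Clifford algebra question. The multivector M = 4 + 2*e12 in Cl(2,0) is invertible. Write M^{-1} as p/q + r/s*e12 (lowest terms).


M = 4 + 2*e12, where e12^2 = -1.
Since M commutes with its reverse ~M = a - b*e12, M * ~M = a^2 - b^2*e12^2 = a^2 + b^2.
So M^{-1} = ~M / (a^2 + b^2) = (a - b*e12)/(a^2 + b^2).
a^2 + b^2 = 16 + 4 = 20
Scalar part = 4/20 = 1/5
Bivector coeff = -2/20 = -1/10
M^{-1} = 1/5 - 1/10*e12


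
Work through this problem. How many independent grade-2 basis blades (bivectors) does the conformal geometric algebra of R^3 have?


The conformal model of R^3 uses Cl(4,1) with m = 3 + 2 = 5 generators.
Number of grade-2 blades = C(m, 2) = C(5, 2)
= 5*4/2 = 10


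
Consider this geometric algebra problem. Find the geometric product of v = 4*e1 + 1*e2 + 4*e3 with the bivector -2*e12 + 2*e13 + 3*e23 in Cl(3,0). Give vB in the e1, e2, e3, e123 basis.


vB has grade-1 (vector) and grade-3 (trivector) parts: vB = (v _| B) + (v ^ B).
Vector part <vB>_1:
  e1: -v2*b12 - v3*b13 = -(1)*(-2) - (4)*(2) = -6
  e2: v1*b12 - v3*b23 = (4)*(-2) - (4)*(3) = -20
  e3: v1*b13 + v2*b23 = (4)*(2) + (1)*(3) = 11
Trivector part <vB>_3:
  e123: v1*b23 - v2*b13 + v3*b12 = (4)*(3) - (1)*(2) + (4)*(-2) = 2
vB = -6*e1 - 20*e2 + 11*e3 + 2*e123


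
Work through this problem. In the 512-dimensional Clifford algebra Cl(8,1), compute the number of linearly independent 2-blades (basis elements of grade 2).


Number of grade-k basis blades in Cl(p,q) with n = p + q is C(n, k).
n = 8 + 1 = 9
C(9, 2) = 9! / (2! * 7!)
= 362880 / (2 * 5040)
= 36


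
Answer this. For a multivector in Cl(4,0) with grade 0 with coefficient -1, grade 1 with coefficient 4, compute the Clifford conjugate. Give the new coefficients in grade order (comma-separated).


Clifford conjugate sign for grade k: (-1)^(k(k+1)/2)
Grade 0: (-1)^(0*1/2) = (-1)^0 = 1, coeff -1 -> -1
Grade 1: (-1)^(1*2/2) = (-1)^1 = -1, coeff 4 -> -4
Conjugated coefficients: -1, -4


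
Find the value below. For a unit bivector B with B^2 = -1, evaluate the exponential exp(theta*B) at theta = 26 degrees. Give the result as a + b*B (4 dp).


For a unit bivector B with B^2 = -1, the exponential series gives
e^(theta*B) = cos(theta) + sin(theta)*B (the GA analogue of Euler's formula).
theta = 26 degrees = 0.453786 rad
cos(26 deg) = 0.8988
sin(26 deg) = 0.4384
exp(theta*B) = 0.8988 + 0.4384*B


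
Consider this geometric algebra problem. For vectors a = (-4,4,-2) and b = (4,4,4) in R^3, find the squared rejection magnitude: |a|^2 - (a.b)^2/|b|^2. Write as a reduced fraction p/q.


|a|^2 = (-4)^2 + 4^2 + (-2)^2 = 36
|b|^2 = 4^2 + 4^2 + 4^2 = 48
a . b = (-4)*4 + 4*4 + (-2)*4 = -8
(a.b)^2 = (-8)^2 = 64
|rej|^2 = 36 - 64/48
= (1728 - 64)/48
= 1664/48
In lowest terms: 104/3


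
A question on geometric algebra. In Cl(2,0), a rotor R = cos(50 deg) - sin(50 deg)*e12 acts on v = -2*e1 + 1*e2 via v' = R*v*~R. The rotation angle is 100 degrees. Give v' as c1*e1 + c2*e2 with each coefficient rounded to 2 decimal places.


Rotor R = cos(50deg) - sin(50deg)*e12
Rotation angle theta = 2 * 50 = 100 degrees
v' = R*v*~R rotates v by theta.
cos(100deg) = -0.1736, sin(100deg) = 0.9848
v'_1 = -2*cos(100deg) - 1*sin(100deg)
= -2*(-0.1736) - 1*0.9848
= -0.64
v'_2 = -2*sin(100deg) + 1*cos(100deg)
= -2*0.9848 + 1*(-0.1736)
= -2.14
v' = -0.64*e1 - 2.14*e2


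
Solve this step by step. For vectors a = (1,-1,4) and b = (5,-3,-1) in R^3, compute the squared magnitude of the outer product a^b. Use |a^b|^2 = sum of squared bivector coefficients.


a wedge b = (a1*b2 - a2*b1)*e12 + (a1*b3 - a3*b1)*e13 + (a2*b3 - a3*b2)*e23
e12 coeff: 1*(-3) - (-1)*5 = -3 - (-5) = 2
e13 coeff: 1*(-1) - 4*5 = -1 - 20 = -21
e23 coeff: (-1)*(-1) - 4*(-3) = 1 - (-12) = 13
|a wedge b|^2 = 2^2 + (-21)^2 + 13^2
= 4 + 441 + 169
= 614


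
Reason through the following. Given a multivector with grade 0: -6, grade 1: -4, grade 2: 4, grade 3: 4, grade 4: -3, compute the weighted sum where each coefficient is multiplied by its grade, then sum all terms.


Grade-weighted sum = sum of grade_k * coefficient_k
0*(-6) = 0
1*(-4) = -4
2*4 = 8
3*4 = 12
4*(-3) = -12
Total = 0 + (-4) + 8 + 12 + (-12) = 4


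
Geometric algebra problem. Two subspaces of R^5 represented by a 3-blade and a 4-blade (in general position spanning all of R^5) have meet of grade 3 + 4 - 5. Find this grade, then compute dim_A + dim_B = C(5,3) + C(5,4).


Meet grade = grade(A) + grade(B) - n
= 3 + 4 - 5 = 2
C(5,3) = 10
C(5,4) = 5
dim_A + dim_B = 10 + 5 = 15


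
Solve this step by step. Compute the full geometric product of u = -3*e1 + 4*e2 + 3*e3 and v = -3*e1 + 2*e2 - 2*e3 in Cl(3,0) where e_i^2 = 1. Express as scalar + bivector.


In Cl(3,0): e_i^2 = 1, e_ie_j = -e_je_i for i != j.
Scalar part = u . v = (-3)*(-3) + 4*2 + 3*(-2)
= 9 + 8 + (-6) = 11
e12 coeff = (-3)*2 - 4*(-3) = -6 - (-12) = 6
e13 coeff = (-3)*(-2) - 3*(-3) = 6 - (-9) = 15
e23 coeff = 4*(-2) - 3*2 = -8 - 6 = -14
uv = 11 + 6*e12 + 15*e13 - 14*e23


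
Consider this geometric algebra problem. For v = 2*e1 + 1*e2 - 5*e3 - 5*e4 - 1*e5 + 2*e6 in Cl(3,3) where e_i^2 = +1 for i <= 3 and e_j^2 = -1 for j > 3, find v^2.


v^2 = sum of c_i^2 * e_i^2
Positive signature terms (e_i^2 = +1): 2^2 + 1^2 + (-5)^2 = 30
Negative signature terms (e_j^2 = -1): (-5)^2 + (-1)^2 + 2^2 = 30
v^2 = 30 - 30 = 0


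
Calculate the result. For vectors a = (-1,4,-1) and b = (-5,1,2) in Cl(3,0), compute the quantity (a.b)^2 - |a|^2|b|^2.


a . b = (-1)*(-5) + 4*1 + (-1)*2
= 5 + 4 + (-2) = 7
|a|^2 = (-1)^2 + 4^2 + (-1)^2 = 18
|b|^2 = (-5)^2 + 1^2 + 2^2 = 30
(a.b)^2 = 7^2 = 49
|a|^2 * |b|^2 = 18 * 30 = 540
Result = 49 - 540 = -491


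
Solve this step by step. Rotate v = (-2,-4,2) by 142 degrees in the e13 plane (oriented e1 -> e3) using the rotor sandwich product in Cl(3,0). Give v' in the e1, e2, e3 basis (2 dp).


Rotor R = cos(71deg) - sin(71deg)*e13
Rotation angle theta = 2 * 71 = 142 degrees in the e13 plane (e1 -> e3).
The component perpendicular to the plane (e2) is invariant: v'_2 = v2 = -4.00
cos(142deg) = -0.7880, sin(142deg) = 0.6157
v'_1 = v1*cos(theta) - v3*sin(theta) = -2*(-0.7880) - 2*0.6157 = 0.34
v'_3 = v1*sin(theta) + v3*cos(theta) = -2*0.6157 + 2*(-0.7880) = -2.81
v' = 0.34*e1 - 4.00*e2 - 2.81*e3


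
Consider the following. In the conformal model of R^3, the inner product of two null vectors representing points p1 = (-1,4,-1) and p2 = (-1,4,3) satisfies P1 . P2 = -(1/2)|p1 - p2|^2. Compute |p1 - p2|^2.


p1 - p2 = (0, 0, -4)
|p1 - p2|^2 = 0^2 + 0^2 + (-4)^2
= 0 + 0 + 16
= 16


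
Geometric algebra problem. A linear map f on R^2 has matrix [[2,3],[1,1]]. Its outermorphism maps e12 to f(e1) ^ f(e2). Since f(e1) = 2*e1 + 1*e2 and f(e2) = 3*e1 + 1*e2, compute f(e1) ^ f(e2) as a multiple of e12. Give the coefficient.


The outermorphism of a linear map f sends e1^e2 to f(e1)^f(e2).
f(e1) = 2*e1 + 1*e2
f(e2) = 3*e1 + 1*e2
f(e1) ^ f(e2) = (2*e1 + 1*e2) ^ (3*e1 + 1*e2)
= 2*1*e12 + 1*3*e21
= (2 - 3)*e12
= -1*e12
Coefficient = -1


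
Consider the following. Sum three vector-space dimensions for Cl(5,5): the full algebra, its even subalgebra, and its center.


n = 5 + 5 = 10
Total dim = 2^10 = 1024
Even subalgebra dim = 2^9 = 512
n is even, so center dim = 1
Sum = 1024 + 512 + 1 = 1537


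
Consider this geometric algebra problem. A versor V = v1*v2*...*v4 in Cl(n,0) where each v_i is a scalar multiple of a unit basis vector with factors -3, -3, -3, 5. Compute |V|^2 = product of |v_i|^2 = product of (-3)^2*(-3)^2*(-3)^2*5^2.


Each vector v_i has |v_i|^2 = s_i^2
Squared scales: (-3)^2 = 9, (-3)^2 = 9, (-3)^2 = 9, 5^2 = 25
|V|^2 = 9 * 9 * 9 * 25
= 18225


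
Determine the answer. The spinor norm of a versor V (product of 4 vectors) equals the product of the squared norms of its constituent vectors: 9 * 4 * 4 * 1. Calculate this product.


Spinor norm N(V) = |v1|^2 * |v2|^2 * ... * |v4|^2
= 9 * 4 * 4 * 1
Running product: 9, 36, 144, 144
N(V) = 144


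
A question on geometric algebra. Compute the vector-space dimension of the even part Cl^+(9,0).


Even subalgebra dimension = 2^(n-1)
n = 9 + 0 = 9
2^(9 - 1) = 2^8 = 256
Verification: sum of C(9,k) for even k = 1 + 36 + 126 + 84 + 9 = 256
Result = 256


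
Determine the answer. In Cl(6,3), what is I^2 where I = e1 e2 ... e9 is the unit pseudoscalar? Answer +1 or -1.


The pseudoscalar I = e1...e_n (product of all n generators) of Cl(p,q) satisfies I^2 = (-1)^(q + n(n-1)/2).
p = 6, q = 3, n = p + q = 9
n(n-1)/2 = 9 * 8 / 2 = 36
Exponent = q + n(n-1)/2 = 3 + 36 = 39
I^2 = (-1)^39 = -1


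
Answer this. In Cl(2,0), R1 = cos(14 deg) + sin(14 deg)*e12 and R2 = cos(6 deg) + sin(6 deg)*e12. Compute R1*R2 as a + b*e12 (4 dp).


Same-plane rotors commute and their half-angles add:
R1*R2 = cos(a1 + a2) + sin(a1 + a2)*e12.
a1 + a2 = 14 + 6 = 20 deg
cos(20 deg) = 0.9397
sin(20 deg) = 0.3420
R1*R2 = 0.9397 + 0.3420*e12


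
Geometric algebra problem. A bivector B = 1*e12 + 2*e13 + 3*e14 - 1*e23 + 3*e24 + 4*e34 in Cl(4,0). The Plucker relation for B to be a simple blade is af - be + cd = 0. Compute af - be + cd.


Plucker relation: af - be + cd
a*f = 1*4 = 4
b*e = 2*3 = 6
c*d = 3*(-1) = -3
af - be + cd = 4 - 6 + (-3)
= -5


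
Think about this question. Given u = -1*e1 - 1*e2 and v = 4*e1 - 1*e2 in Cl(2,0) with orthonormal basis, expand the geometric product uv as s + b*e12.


Expand: (-1*e1 - 1*e2)(4*e1 - 1*e2)
= (-1)*4*e1e1 + (-1)*(-1)*e1e2 + (-1)*4*e2e1 + (-1)*(-1)*e2e2
Using e1^2 = e2^2 = 1, e2e1 = -e1e2:
Scalar part s = (-1)*4 + (-1)*(-1) = -4 + 1 = -3
Bivector part b = (-1)*(-1) - (-1)*4 = 1 - (-4) = 5
uv = -3 + 5*e12


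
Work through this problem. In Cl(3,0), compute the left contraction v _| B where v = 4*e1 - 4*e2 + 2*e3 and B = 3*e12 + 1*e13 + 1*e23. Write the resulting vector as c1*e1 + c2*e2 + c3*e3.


Left contraction v _| B = <vB>_1 (grade-1 part of the geometric product vB).
Using e1_|e12 = e2, e2_|e12 = -e1, e1_|e13 = e3, e3_|e13 = -e1, e2_|e23 = e3, e3_|e23 = -e2:
e1 coeff: -v2*b12 - v3*b13 = -(-4)*(3) - (2)*(1) = 10
e2 coeff: v1*b12 - v3*b23 = (4)*(3) - (2)*(1) = 10
e3 coeff: v1*b13 + v2*b23 = (4)*(1) + (-4)*(1) = 0
v _| B = 10*e1 + 10*e2 + 0*e3


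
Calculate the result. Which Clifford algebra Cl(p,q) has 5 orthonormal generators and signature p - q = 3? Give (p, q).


We need p + q = 5 and p - q = 3.
Adding: 2p = 5 + 3 = 8, so p = 4.
Then q = 5 - 4 = 1.
(p, q) = (4, 1)


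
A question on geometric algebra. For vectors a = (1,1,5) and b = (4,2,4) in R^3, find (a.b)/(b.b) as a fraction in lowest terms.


Projection coefficient = (a . b) / (b . b)
a . b = 1*4 + 1*2 + 5*4
= 4 + 2 + 20 = 26
b . b = 4^2 + 2^2 + 4^2
= 16 + 4 + 16 = 36
Coefficient = 26/36
In lowest terms: 13/18


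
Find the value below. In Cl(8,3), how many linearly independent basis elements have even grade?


Even subalgebra dimension = 2^(n-1)
n = 8 + 3 = 11
2^(11 - 1) = 2^10 = 1024
Verification: sum of C(11,k) for even k = 1 + 55 + 330 + 462 + 165 + 11 = 1024
Result = 1024


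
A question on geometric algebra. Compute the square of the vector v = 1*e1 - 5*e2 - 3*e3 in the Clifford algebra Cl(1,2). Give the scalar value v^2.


v^2 = sum of c_i^2 * e_i^2
Positive signature terms (e_i^2 = +1): 1^2 = 1
Negative signature terms (e_j^2 = -1): (-5)^2 + (-3)^2 = 34
v^2 = 1 - 34 = -33


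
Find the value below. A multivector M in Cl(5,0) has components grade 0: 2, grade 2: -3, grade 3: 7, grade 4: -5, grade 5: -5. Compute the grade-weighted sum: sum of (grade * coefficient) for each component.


Grade-weighted sum = sum of grade_k * coefficient_k
0*2 = 0
2*(-3) = -6
3*7 = 21
4*(-5) = -20
5*(-5) = -25
Total = 0 + (-6) + 21 + (-20) + (-25) = -30


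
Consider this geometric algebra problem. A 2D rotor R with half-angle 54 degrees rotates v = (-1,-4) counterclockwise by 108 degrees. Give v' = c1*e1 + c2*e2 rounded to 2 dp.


Rotor R = cos(54deg) - sin(54deg)*e12
Rotation angle theta = 2 * 54 = 108 degrees
v' = R*v*~R rotates v by theta.
cos(108deg) = -0.3090, sin(108deg) = 0.9511
v'_1 = -1*cos(108deg) - (-4)*sin(108deg)
= -1*(-0.3090) - (-4)*0.9511
= 4.11
v'_2 = -1*sin(108deg) + (-4)*cos(108deg)
= -1*0.9511 + (-4)*(-0.3090)
= 0.29
v' = 4.11*e1 + 0.29*e2


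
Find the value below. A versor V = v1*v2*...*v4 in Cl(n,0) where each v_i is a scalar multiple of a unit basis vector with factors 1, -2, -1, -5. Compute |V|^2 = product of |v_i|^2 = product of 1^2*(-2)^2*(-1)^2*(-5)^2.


Each vector v_i has |v_i|^2 = s_i^2
Squared scales: 1^2 = 1, (-2)^2 = 4, (-1)^2 = 1, (-5)^2 = 25
|V|^2 = 1 * 4 * 1 * 25
= 100


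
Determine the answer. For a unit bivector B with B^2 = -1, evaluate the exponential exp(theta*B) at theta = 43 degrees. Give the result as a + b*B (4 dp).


For a unit bivector B with B^2 = -1, the exponential series gives
e^(theta*B) = cos(theta) + sin(theta)*B (the GA analogue of Euler's formula).
theta = 43 degrees = 0.750492 rad
cos(43 deg) = 0.7314
sin(43 deg) = 0.6820
exp(theta*B) = 0.7314 + 0.6820*B


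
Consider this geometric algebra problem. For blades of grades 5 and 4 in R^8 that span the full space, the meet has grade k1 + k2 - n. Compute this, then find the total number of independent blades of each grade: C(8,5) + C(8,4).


Meet grade = grade(A) + grade(B) - n
= 5 + 4 - 8 = 1
C(8,5) = 56
C(8,4) = 70
dim_A + dim_B = 56 + 70 = 126


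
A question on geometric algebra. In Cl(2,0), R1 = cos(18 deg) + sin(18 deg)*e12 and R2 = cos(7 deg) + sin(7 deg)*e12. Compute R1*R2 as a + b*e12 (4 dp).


Same-plane rotors commute and their half-angles add:
R1*R2 = cos(a1 + a2) + sin(a1 + a2)*e12.
a1 + a2 = 18 + 7 = 25 deg
cos(25 deg) = 0.9063
sin(25 deg) = 0.4226
R1*R2 = 0.9063 + 0.4226*e12


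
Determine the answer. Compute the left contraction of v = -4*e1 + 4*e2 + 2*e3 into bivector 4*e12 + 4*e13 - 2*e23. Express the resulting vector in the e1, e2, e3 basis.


Left contraction v _| B = <vB>_1 (grade-1 part of the geometric product vB).
Using e1_|e12 = e2, e2_|e12 = -e1, e1_|e13 = e3, e3_|e13 = -e1, e2_|e23 = e3, e3_|e23 = -e2:
e1 coeff: -v2*b12 - v3*b13 = -(4)*(4) - (2)*(4) = -24
e2 coeff: v1*b12 - v3*b23 = (-4)*(4) - (2)*(-2) = -12
e3 coeff: v1*b13 + v2*b23 = (-4)*(4) + (4)*(-2) = -24
v _| B = -24*e1 - 12*e2 - 24*e3


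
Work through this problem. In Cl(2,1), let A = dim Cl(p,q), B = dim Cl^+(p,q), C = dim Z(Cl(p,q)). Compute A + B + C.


n = 2 + 1 = 3
Total dim = 2^3 = 8
Even subalgebra dim = 2^2 = 4
n is odd, so center dim = 2
Sum = 8 + 4 + 2 = 14


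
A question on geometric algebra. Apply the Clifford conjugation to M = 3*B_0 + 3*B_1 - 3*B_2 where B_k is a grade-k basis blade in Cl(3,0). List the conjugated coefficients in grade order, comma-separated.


Clifford conjugate sign for grade k: (-1)^(k(k+1)/2)
Grade 0: (-1)^(0*1/2) = (-1)^0 = 1, coeff 3 -> 3
Grade 1: (-1)^(1*2/2) = (-1)^1 = -1, coeff 3 -> -3
Grade 2: (-1)^(2*3/2) = (-1)^3 = -1, coeff -3 -> 3
Conjugated coefficients: 3, -3, 3


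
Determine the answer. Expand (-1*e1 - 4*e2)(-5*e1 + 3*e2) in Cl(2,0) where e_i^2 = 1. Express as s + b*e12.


Expand: (-1*e1 - 4*e2)(-5*e1 + 3*e2)
= (-1)*(-5)*e1e1 + (-1)*3*e1e2 + (-4)*(-5)*e2e1 + (-4)*3*e2e2
Using e1^2 = e2^2 = 1, e2e1 = -e1e2:
Scalar part s = (-1)*(-5) + (-4)*3 = 5 + (-12) = -7
Bivector part b = (-1)*3 - (-4)*(-5) = -3 - 20 = -23
uv = -7 - 23*e12


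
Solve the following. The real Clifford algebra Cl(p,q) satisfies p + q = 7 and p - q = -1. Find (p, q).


We need p + q = 7 and p - q = -1.
Adding: 2p = 7 + (-1) = 6, so p = 3.
Then q = 7 - 3 = 4.
(p, q) = (3, 4)


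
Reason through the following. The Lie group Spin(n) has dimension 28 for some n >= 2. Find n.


dim Spin(n) = dim so(n) = n(n-1)/2.
Solve n(n-1)/2 = 28, i.e. n^2 - n - 56 = 0.
Discriminant = 1 + 8*28 = 225
n = (1 + sqrt(225))/2 = (1 + 15)/2 = 8


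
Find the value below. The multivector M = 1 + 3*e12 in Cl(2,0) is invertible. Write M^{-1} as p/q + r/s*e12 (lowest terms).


M = 1 + 3*e12, where e12^2 = -1.
Since M commutes with its reverse ~M = a - b*e12, M * ~M = a^2 - b^2*e12^2 = a^2 + b^2.
So M^{-1} = ~M / (a^2 + b^2) = (a - b*e12)/(a^2 + b^2).
a^2 + b^2 = 1 + 9 = 10
Scalar part = 1/10 = 1/10
Bivector coeff = -3/10 = -3/10
M^{-1} = 1/10 - 3/10*e12


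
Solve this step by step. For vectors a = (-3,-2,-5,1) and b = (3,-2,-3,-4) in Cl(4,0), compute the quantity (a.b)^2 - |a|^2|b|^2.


a . b = (-3)*3 + (-2)*(-2) + (-5)*(-3) + 1*(-4)
= -9 + 4 + 15 + (-4) = 6
|a|^2 = (-3)^2 + (-2)^2 + (-5)^2 + 1^2 = 39
|b|^2 = 3^2 + (-2)^2 + (-3)^2 + (-4)^2 = 38
(a.b)^2 = 6^2 = 36
|a|^2 * |b|^2 = 39 * 38 = 1482
Result = 36 - 1482 = -1446


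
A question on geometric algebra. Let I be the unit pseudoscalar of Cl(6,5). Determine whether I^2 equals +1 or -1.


The pseudoscalar I = e1...e_n (product of all n generators) of Cl(p,q) satisfies I^2 = (-1)^(q + n(n-1)/2).
p = 6, q = 5, n = p + q = 11
n(n-1)/2 = 11 * 10 / 2 = 55
Exponent = q + n(n-1)/2 = 5 + 55 = 60
I^2 = (-1)^60 = +1


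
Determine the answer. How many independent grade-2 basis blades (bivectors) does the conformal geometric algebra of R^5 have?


The conformal model of R^5 uses Cl(6,1) with m = 5 + 2 = 7 generators.
Number of grade-2 blades = C(m, 2) = C(7, 2)
= 7*6/2 = 21


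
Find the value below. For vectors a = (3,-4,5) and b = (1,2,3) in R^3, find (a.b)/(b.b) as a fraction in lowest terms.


Projection coefficient = (a . b) / (b . b)
a . b = 3*1 + (-4)*2 + 5*3
= 3 + (-8) + 15 = 10
b . b = 1^2 + 2^2 + 3^2
= 1 + 4 + 9 = 14
Coefficient = 10/14
In lowest terms: 5/7


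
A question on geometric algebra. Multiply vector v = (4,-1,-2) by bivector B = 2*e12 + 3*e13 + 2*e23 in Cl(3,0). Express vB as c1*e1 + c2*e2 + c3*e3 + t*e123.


vB has grade-1 (vector) and grade-3 (trivector) parts: vB = (v _| B) + (v ^ B).
Vector part <vB>_1:
  e1: -v2*b12 - v3*b13 = -(-1)*(2) - (-2)*(3) = 8
  e2: v1*b12 - v3*b23 = (4)*(2) - (-2)*(2) = 12
  e3: v1*b13 + v2*b23 = (4)*(3) + (-1)*(2) = 10
Trivector part <vB>_3:
  e123: v1*b23 - v2*b13 + v3*b12 = (4)*(2) - (-1)*(3) + (-2)*(2) = 7
vB = 8*e1 + 12*e2 + 10*e3 + 7*e123


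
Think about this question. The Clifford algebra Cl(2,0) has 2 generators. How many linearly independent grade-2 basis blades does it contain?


Number of grade-k basis blades in Cl(p,q) with n = p + q is C(n, k).
n = 2 + 0 = 2
C(2, 2) = 2! / (2! * 0!)
= 2 / (2 * 1)
= 1


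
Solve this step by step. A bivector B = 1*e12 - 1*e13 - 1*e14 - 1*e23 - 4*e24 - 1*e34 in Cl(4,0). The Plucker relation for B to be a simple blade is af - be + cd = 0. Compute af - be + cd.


Plucker relation: af - be + cd
a*f = 1*(-1) = -1
b*e = (-1)*(-4) = 4
c*d = (-1)*(-1) = 1
af - be + cd = -1 - 4 + 1
= -4


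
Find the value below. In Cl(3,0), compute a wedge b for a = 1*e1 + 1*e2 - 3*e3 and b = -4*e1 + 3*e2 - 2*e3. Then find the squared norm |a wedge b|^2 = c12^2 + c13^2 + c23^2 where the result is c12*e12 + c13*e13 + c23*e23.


a wedge b = (a1*b2 - a2*b1)*e12 + (a1*b3 - a3*b1)*e13 + (a2*b3 - a3*b2)*e23
e12 coeff: 1*3 - 1*(-4) = 3 - (-4) = 7
e13 coeff: 1*(-2) - (-3)*(-4) = -2 - 12 = -14
e23 coeff: 1*(-2) - (-3)*3 = -2 - (-9) = 7
|a wedge b|^2 = 7^2 + (-14)^2 + 7^2
= 49 + 196 + 49
= 294


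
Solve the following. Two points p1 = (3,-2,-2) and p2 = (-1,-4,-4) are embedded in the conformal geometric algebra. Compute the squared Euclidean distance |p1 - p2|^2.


p1 - p2 = (4, 2, 2)
|p1 - p2|^2 = 4^2 + 2^2 + 2^2
= 16 + 4 + 4
= 24


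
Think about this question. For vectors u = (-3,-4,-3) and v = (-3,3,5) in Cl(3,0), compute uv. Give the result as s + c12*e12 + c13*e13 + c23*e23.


In Cl(3,0): e_i^2 = 1, e_ie_j = -e_je_i for i != j.
Scalar part = u . v = (-3)*(-3) + (-4)*3 + (-3)*5
= 9 + (-12) + (-15) = -18
e12 coeff = (-3)*3 - (-4)*(-3) = -9 - 12 = -21
e13 coeff = (-3)*5 - (-3)*(-3) = -15 - 9 = -24
e23 coeff = (-4)*5 - (-3)*3 = -20 - (-9) = -11
uv = -18 - 21*e12 - 24*e13 - 11*e23


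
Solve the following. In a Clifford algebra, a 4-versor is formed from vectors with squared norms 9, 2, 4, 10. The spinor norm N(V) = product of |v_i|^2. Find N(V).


Spinor norm N(V) = |v1|^2 * |v2|^2 * ... * |v4|^2
= 9 * 2 * 4 * 10
Running product: 9, 18, 72, 720
N(V) = 720


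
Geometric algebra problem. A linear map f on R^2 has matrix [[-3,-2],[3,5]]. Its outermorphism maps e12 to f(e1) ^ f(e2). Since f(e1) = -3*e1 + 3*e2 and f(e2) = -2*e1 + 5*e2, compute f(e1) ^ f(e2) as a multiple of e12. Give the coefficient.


The outermorphism of a linear map f sends e1^e2 to f(e1)^f(e2).
f(e1) = -3*e1 + 3*e2
f(e2) = -2*e1 + 5*e2
f(e1) ^ f(e2) = (-3*e1 + 3*e2) ^ (-2*e1 + 5*e2)
= (-3)*5*e12 + 3*(-2)*e21
= (-15 - (-6))*e12
= -9*e12
Coefficient = -9


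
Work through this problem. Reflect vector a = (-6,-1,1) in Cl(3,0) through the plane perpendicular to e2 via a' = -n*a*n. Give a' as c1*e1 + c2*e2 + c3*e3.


Reflection formula: a' = -n*a*n, with n = e2 (unit vector, n^2 = 1).
For reflection through hyperplane perp to e2:
The component along e2 flips sign, others stay.
a = (-6, -1, 1)
a' = (-6, 1, 1)
a' = -6*e1 + 1*e2 + 1*e3


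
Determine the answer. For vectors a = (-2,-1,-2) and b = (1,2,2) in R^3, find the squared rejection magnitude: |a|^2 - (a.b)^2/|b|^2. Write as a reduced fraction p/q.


|a|^2 = (-2)^2 + (-1)^2 + (-2)^2 = 9
|b|^2 = 1^2 + 2^2 + 2^2 = 9
a . b = (-2)*1 + (-1)*2 + (-2)*2 = -8
(a.b)^2 = (-8)^2 = 64
|rej|^2 = 9 - 64/9
= (81 - 64)/9
= 17/9
In lowest terms: 17/9


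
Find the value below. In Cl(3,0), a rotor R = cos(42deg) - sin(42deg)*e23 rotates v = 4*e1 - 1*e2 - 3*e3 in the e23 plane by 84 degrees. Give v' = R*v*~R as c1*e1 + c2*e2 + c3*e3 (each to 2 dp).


Rotor R = cos(42deg) - sin(42deg)*e23
Rotation angle theta = 2 * 42 = 84 degrees in the e23 plane (e2 -> e3).
The component perpendicular to the plane (e1) is invariant: v'_1 = v1 = 4.00
cos(84deg) = 0.1045, sin(84deg) = 0.9945
v'_2 = v2*cos(theta) - v3*sin(theta) = -1*0.1045 - (-3)*0.9945 = 2.88
v'_3 = v2*sin(theta) + v3*cos(theta) = -1*0.9945 + (-3)*0.1045 = -1.31
v' = 4.00*e1 + 2.88*e2 - 1.31*e3


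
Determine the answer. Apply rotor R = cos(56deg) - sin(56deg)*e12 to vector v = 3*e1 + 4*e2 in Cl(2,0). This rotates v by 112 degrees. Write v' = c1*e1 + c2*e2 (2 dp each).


Rotor R = cos(56deg) - sin(56deg)*e12
Rotation angle theta = 2 * 56 = 112 degrees
v' = R*v*~R rotates v by theta.
cos(112deg) = -0.3746, sin(112deg) = 0.9272
v'_1 = 3*cos(112deg) - 4*sin(112deg)
= 3*(-0.3746) - 4*0.9272
= -4.83
v'_2 = 3*sin(112deg) + 4*cos(112deg)
= 3*0.9272 + 4*(-0.3746)
= 1.28
v' = -4.83*e1 + 1.28*e2
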